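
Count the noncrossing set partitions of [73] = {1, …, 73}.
C_73 = 79463489365077377841208237632349268884500

These noncrossing partitions are counted by the Catalan number C_n = (1/(n + 1)) · C(2n, n). For n = 73: C_73 = (1/74) · C(146, 73) = 5880298213015725960249409584793845897453000/74 = 79463489365077377841208237632349268884500.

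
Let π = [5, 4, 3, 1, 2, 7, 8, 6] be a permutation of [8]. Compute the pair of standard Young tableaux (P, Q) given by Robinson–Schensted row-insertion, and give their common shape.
P = [1, 2, 6, 8] / [3, 7] / [4] / [5];  Q = [1, 5, 6, 7] / [2, 8] / [3] / [4];  common shape = (4, 2, 1, 1)

Row-insert the values π_1, π_2, … into P one at a time, bumping the leftmost entry strictly greater than the inserted value down to the next row. The recording tableau Q records, in position (i, j), the step at which that cell was added to P.
  Insert 5 (step 1): P = [5];  Q = [1]
  Insert 4 (step 2): P = [4] / [5];  Q = [1] / [2]
  Insert 3 (step 3): P = [3] / [4] / [5];  Q = [1] / [2] / [3]
  Insert 1 (step 4): P = [1] / [3] / [4] / [5];  Q = [1] / [2] / [3] / [4]
  Insert 2 (step 5): P = [1, 2] / [3] / [4] / [5];  Q = [1, 5] / [2] / [3] / [4]
  Insert 7 (step 6): P = [1, 2, 7] / [3] / [4] / [5];  Q = [1, 5, 6] / [2] / [3] / [4]
  Insert 8 (step 7): P = [1, 2, 7, 8] / [3] / [4] / [5];  Q = [1, 5, 6, 7] / [2] / [3] / [4]
  Insert 6 (step 8): P = [1, 2, 6, 8] / [3, 7] / [4] / [5];  Q = [1, 5, 6, 7] / [2, 8] / [3] / [4]
Final shape: (4, 2, 1, 1).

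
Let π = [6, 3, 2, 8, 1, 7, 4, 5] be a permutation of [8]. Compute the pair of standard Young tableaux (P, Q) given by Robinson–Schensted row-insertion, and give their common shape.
P = [1, 4, 5] / [2, 7] / [3, 8] / [6];  Q = [1, 4, 8] / [2, 6] / [3, 7] / [5];  common shape = (3, 2, 2, 1)

Row-insert the values π_1, π_2, … into P one at a time, bumping the leftmost entry strictly greater than the inserted value down to the next row. The recording tableau Q records, in position (i, j), the step at which that cell was added to P.
  Insert 6 (step 1): P = [6];  Q = [1]
  Insert 3 (step 2): P = [3] / [6];  Q = [1] / [2]
  Insert 2 (step 3): P = [2] / [3] / [6];  Q = [1] / [2] / [3]
  Insert 8 (step 4): P = [2, 8] / [3] / [6];  Q = [1, 4] / [2] / [3]
  Insert 1 (step 5): P = [1, 8] / [2] / [3] / [6];  Q = [1, 4] / [2] / [3] / [5]
  Insert 7 (step 6): P = [1, 7] / [2, 8] / [3] / [6];  Q = [1, 4] / [2, 6] / [3] / [5]
  Insert 4 (step 7): P = [1, 4] / [2, 7] / [3, 8] / [6];  Q = [1, 4] / [2, 6] / [3, 7] / [5]
  Insert 5 (step 8): P = [1, 4, 5] / [2, 7] / [3, 8] / [6];  Q = [1, 4, 8] / [2, 6] / [3, 7] / [5]
Final shape: (3, 2, 2, 1).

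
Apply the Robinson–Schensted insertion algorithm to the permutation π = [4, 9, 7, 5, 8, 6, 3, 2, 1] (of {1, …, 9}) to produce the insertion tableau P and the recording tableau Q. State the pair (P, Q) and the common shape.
P = [1, 5, 6] / [2, 8] / [3] / [4] / [7] / [9];  Q = [1, 2, 5] / [3, 6] / [4] / [7] / [8] / [9];  common shape = (3, 2, 1, 1, 1, 1)

Row-insert the values π_1, π_2, … into P one at a time, bumping the leftmost entry strictly greater than the inserted value down to the next row. The recording tableau Q records, in position (i, j), the step at which that cell was added to P.
  Insert 4 (step 1): P = [4];  Q = [1]
  Insert 9 (step 2): P = [4, 9];  Q = [1, 2]
  Insert 7 (step 3): P = [4, 7] / [9];  Q = [1, 2] / [3]
  Insert 5 (step 4): P = [4, 5] / [7] / [9];  Q = [1, 2] / [3] / [4]
  Insert 8 (step 5): P = [4, 5, 8] / [7] / [9];  Q = [1, 2, 5] / [3] / [4]
  Insert 6 (step 6): P = [4, 5, 6] / [7, 8] / [9];  Q = [1, 2, 5] / [3, 6] / [4]
  Insert 3 (step 7): P = [3, 5, 6] / [4, 8] / [7] / [9];  Q = [1, 2, 5] / [3, 6] / [4] / [7]
  Insert 2 (step 8): P = [2, 5, 6] / [3, 8] / [4] / [7] / [9];  Q = [1, 2, 5] / [3, 6] / [4] / [7] / [8]
  Insert 1 (step 9): P = [1, 5, 6] / [2, 8] / [3] / [4] / [7] / [9];  Q = [1, 2, 5] / [3, 6] / [4] / [7] / [8] / [9]
Final shape: (3, 2, 1, 1, 1, 1).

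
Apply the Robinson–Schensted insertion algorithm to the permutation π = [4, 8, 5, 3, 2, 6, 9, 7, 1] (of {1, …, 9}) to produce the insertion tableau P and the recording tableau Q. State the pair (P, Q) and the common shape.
P = [1, 5, 6, 7] / [2, 9] / [3] / [4] / [8];  Q = [1, 2, 6, 7] / [3, 8] / [4] / [5] / [9];  common shape = (4, 2, 1, 1, 1)

Row-insert the values π_1, π_2, … into P one at a time, bumping the leftmost entry strictly greater than the inserted value down to the next row. The recording tableau Q records, in position (i, j), the step at which that cell was added to P.
  Insert 4 (step 1): P = [4];  Q = [1]
  Insert 8 (step 2): P = [4, 8];  Q = [1, 2]
  Insert 5 (step 3): P = [4, 5] / [8];  Q = [1, 2] / [3]
  Insert 3 (step 4): P = [3, 5] / [4] / [8];  Q = [1, 2] / [3] / [4]
  Insert 2 (step 5): P = [2, 5] / [3] / [4] / [8];  Q = [1, 2] / [3] / [4] / [5]
  Insert 6 (step 6): P = [2, 5, 6] / [3] / [4] / [8];  Q = [1, 2, 6] / [3] / [4] / [5]
  Insert 9 (step 7): P = [2, 5, 6, 9] / [3] / [4] / [8];  Q = [1, 2, 6, 7] / [3] / [4] / [5]
  Insert 7 (step 8): P = [2, 5, 6, 7] / [3, 9] / [4] / [8];  Q = [1, 2, 6, 7] / [3, 8] / [4] / [5]
  Insert 1 (step 9): P = [1, 5, 6, 7] / [2, 9] / [3] / [4] / [8];  Q = [1, 2, 6, 7] / [3, 8] / [4] / [5] / [9]
Final shape: (4, 2, 1, 1, 1).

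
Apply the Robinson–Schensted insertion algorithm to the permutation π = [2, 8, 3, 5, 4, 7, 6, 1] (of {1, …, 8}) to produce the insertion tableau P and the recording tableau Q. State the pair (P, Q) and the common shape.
P = [1, 3, 4, 6] / [2, 7] / [5] / [8];  Q = [1, 2, 4, 6] / [3, 7] / [5] / [8];  common shape = (4, 2, 1, 1)

Row-insert the values π_1, π_2, … into P one at a time, bumping the leftmost entry strictly greater than the inserted value down to the next row. The recording tableau Q records, in position (i, j), the step at which that cell was added to P.
  Insert 2 (step 1): P = [2];  Q = [1]
  Insert 8 (step 2): P = [2, 8];  Q = [1, 2]
  Insert 3 (step 3): P = [2, 3] / [8];  Q = [1, 2] / [3]
  Insert 5 (step 4): P = [2, 3, 5] / [8];  Q = [1, 2, 4] / [3]
  Insert 4 (step 5): P = [2, 3, 4] / [5] / [8];  Q = [1, 2, 4] / [3] / [5]
  Insert 7 (step 6): P = [2, 3, 4, 7] / [5] / [8];  Q = [1, 2, 4, 6] / [3] / [5]
  Insert 6 (step 7): P = [2, 3, 4, 6] / [5, 7] / [8];  Q = [1, 2, 4, 6] / [3, 7] / [5]
  Insert 1 (step 8): P = [1, 3, 4, 6] / [2, 7] / [5] / [8];  Q = [1, 2, 4, 6] / [3, 7] / [5] / [8]
Final shape: (4, 2, 1, 1).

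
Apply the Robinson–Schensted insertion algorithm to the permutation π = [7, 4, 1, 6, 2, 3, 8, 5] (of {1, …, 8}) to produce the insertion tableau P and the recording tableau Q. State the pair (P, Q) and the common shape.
P = [1, 2, 3, 5] / [4, 6, 8] / [7];  Q = [1, 4, 6, 7] / [2, 5, 8] / [3];  common shape = (4, 3, 1)

Row-insert the values π_1, π_2, … into P one at a time, bumping the leftmost entry strictly greater than the inserted value down to the next row. The recording tableau Q records, in position (i, j), the step at which that cell was added to P.
  Insert 7 (step 1): P = [7];  Q = [1]
  Insert 4 (step 2): P = [4] / [7];  Q = [1] / [2]
  Insert 1 (step 3): P = [1] / [4] / [7];  Q = [1] / [2] / [3]
  Insert 6 (step 4): P = [1, 6] / [4] / [7];  Q = [1, 4] / [2] / [3]
  Insert 2 (step 5): P = [1, 2] / [4, 6] / [7];  Q = [1, 4] / [2, 5] / [3]
  Insert 3 (step 6): P = [1, 2, 3] / [4, 6] / [7];  Q = [1, 4, 6] / [2, 5] / [3]
  Insert 8 (step 7): P = [1, 2, 3, 8] / [4, 6] / [7];  Q = [1, 4, 6, 7] / [2, 5] / [3]
  Insert 5 (step 8): P = [1, 2, 3, 5] / [4, 6, 8] / [7];  Q = [1, 4, 6, 7] / [2, 5, 8] / [3]
Final shape: (4, 3, 1).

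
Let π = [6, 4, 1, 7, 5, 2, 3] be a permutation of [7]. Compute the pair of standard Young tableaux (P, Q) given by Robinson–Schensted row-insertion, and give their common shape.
P = [1, 2, 3] / [4, 5] / [6, 7];  Q = [1, 4, 7] / [2, 5] / [3, 6];  common shape = (3, 2, 2)

Row-insert the values π_1, π_2, … into P one at a time, bumping the leftmost entry strictly greater than the inserted value down to the next row. The recording tableau Q records, in position (i, j), the step at which that cell was added to P.
  Insert 6 (step 1): P = [6];  Q = [1]
  Insert 4 (step 2): P = [4] / [6];  Q = [1] / [2]
  Insert 1 (step 3): P = [1] / [4] / [6];  Q = [1] / [2] / [3]
  Insert 7 (step 4): P = [1, 7] / [4] / [6];  Q = [1, 4] / [2] / [3]
  Insert 5 (step 5): P = [1, 5] / [4, 7] / [6];  Q = [1, 4] / [2, 5] / [3]
  Insert 2 (step 6): P = [1, 2] / [4, 5] / [6, 7];  Q = [1, 4] / [2, 5] / [3, 6]
  Insert 3 (step 7): P = [1, 2, 3] / [4, 5] / [6, 7];  Q = [1, 4, 7] / [2, 5] / [3, 6]
Final shape: (3, 2, 2).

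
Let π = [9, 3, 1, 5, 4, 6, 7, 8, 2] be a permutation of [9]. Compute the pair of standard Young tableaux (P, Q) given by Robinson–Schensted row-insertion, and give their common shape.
P = [1, 2, 6, 7, 8] / [3, 4] / [5] / [9];  Q = [1, 4, 6, 7, 8] / [2, 5] / [3] / [9];  common shape = (5, 2, 1, 1)

Row-insert the values π_1, π_2, … into P one at a time, bumping the leftmost entry strictly greater than the inserted value down to the next row. The recording tableau Q records, in position (i, j), the step at which that cell was added to P.
  Insert 9 (step 1): P = [9];  Q = [1]
  Insert 3 (step 2): P = [3] / [9];  Q = [1] / [2]
  Insert 1 (step 3): P = [1] / [3] / [9];  Q = [1] / [2] / [3]
  Insert 5 (step 4): P = [1, 5] / [3] / [9];  Q = [1, 4] / [2] / [3]
  Insert 4 (step 5): P = [1, 4] / [3, 5] / [9];  Q = [1, 4] / [2, 5] / [3]
  Insert 6 (step 6): P = [1, 4, 6] / [3, 5] / [9];  Q = [1, 4, 6] / [2, 5] / [3]
  Insert 7 (step 7): P = [1, 4, 6, 7] / [3, 5] / [9];  Q = [1, 4, 6, 7] / [2, 5] / [3]
  Insert 8 (step 8): P = [1, 4, 6, 7, 8] / [3, 5] / [9];  Q = [1, 4, 6, 7, 8] / [2, 5] / [3]
  Insert 2 (step 9): P = [1, 2, 6, 7, 8] / [3, 4] / [5] / [9];  Q = [1, 4, 6, 7, 8] / [2, 5] / [3] / [9]
Final shape: (5, 2, 1, 1).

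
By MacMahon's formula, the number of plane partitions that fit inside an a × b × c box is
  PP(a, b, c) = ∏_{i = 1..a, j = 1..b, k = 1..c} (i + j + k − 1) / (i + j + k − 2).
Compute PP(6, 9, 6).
PP(6, 9, 6) = 6062460972064640

Evaluate the triple product over i = 1..6, j = 1..9, k = 1..6. The factors are (2/1) · (3/2) · (4/3) · (5/4) · (6/5) · (7/6) · (3/2) · (4/3) · … (324 factors total). The numerators and denominators telescope so the product is an integer; carrying out the multiplication exactly gives PP(6, 9, 6) = 6062460972064640.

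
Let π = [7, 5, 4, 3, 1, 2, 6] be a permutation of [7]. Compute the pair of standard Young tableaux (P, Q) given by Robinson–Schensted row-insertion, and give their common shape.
P = [1, 2, 6] / [3] / [4] / [5] / [7];  Q = [1, 6, 7] / [2] / [3] / [4] / [5];  common shape = (3, 1, 1, 1, 1)

Row-insert the values π_1, π_2, … into P one at a time, bumping the leftmost entry strictly greater than the inserted value down to the next row. The recording tableau Q records, in position (i, j), the step at which that cell was added to P.
  Insert 7 (step 1): P = [7];  Q = [1]
  Insert 5 (step 2): P = [5] / [7];  Q = [1] / [2]
  Insert 4 (step 3): P = [4] / [5] / [7];  Q = [1] / [2] / [3]
  Insert 3 (step 4): P = [3] / [4] / [5] / [7];  Q = [1] / [2] / [3] / [4]
  Insert 1 (step 5): P = [1] / [3] / [4] / [5] / [7];  Q = [1] / [2] / [3] / [4] / [5]
  Insert 2 (step 6): P = [1, 2] / [3] / [4] / [5] / [7];  Q = [1, 6] / [2] / [3] / [4] / [5]
  Insert 6 (step 7): P = [1, 2, 6] / [3] / [4] / [5] / [7];  Q = [1, 6, 7] / [2] / [3] / [4] / [5]
Final shape: (3, 1, 1, 1, 1).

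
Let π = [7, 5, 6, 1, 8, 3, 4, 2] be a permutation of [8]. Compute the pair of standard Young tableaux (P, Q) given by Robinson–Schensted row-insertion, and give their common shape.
P = [1, 2, 4] / [3, 6, 8] / [5] / [7];  Q = [1, 3, 5] / [2, 6, 7] / [4] / [8];  common shape = (3, 3, 1, 1)

Row-insert the values π_1, π_2, … into P one at a time, bumping the leftmost entry strictly greater than the inserted value down to the next row. The recording tableau Q records, in position (i, j), the step at which that cell was added to P.
  Insert 7 (step 1): P = [7];  Q = [1]
  Insert 5 (step 2): P = [5] / [7];  Q = [1] / [2]
  Insert 6 (step 3): P = [5, 6] / [7];  Q = [1, 3] / [2]
  Insert 1 (step 4): P = [1, 6] / [5] / [7];  Q = [1, 3] / [2] / [4]
  Insert 8 (step 5): P = [1, 6, 8] / [5] / [7];  Q = [1, 3, 5] / [2] / [4]
  Insert 3 (step 6): P = [1, 3, 8] / [5, 6] / [7];  Q = [1, 3, 5] / [2, 6] / [4]
  Insert 4 (step 7): P = [1, 3, 4] / [5, 6, 8] / [7];  Q = [1, 3, 5] / [2, 6, 7] / [4]
  Insert 2 (step 8): P = [1, 2, 4] / [3, 6, 8] / [5] / [7];  Q = [1, 3, 5] / [2, 6, 7] / [4] / [8]
Final shape: (3, 3, 1, 1).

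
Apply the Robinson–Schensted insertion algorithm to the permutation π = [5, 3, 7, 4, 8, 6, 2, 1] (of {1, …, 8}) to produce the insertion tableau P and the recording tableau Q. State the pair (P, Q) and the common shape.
P = [1, 4, 6] / [2, 7, 8] / [3] / [5];  Q = [1, 3, 5] / [2, 4, 6] / [7] / [8];  common shape = (3, 3, 1, 1)

Row-insert the values π_1, π_2, … into P one at a time, bumping the leftmost entry strictly greater than the inserted value down to the next row. The recording tableau Q records, in position (i, j), the step at which that cell was added to P.
  Insert 5 (step 1): P = [5];  Q = [1]
  Insert 3 (step 2): P = [3] / [5];  Q = [1] / [2]
  Insert 7 (step 3): P = [3, 7] / [5];  Q = [1, 3] / [2]
  Insert 4 (step 4): P = [3, 4] / [5, 7];  Q = [1, 3] / [2, 4]
  Insert 8 (step 5): P = [3, 4, 8] / [5, 7];  Q = [1, 3, 5] / [2, 4]
  Insert 6 (step 6): P = [3, 4, 6] / [5, 7, 8];  Q = [1, 3, 5] / [2, 4, 6]
  Insert 2 (step 7): P = [2, 4, 6] / [3, 7, 8] / [5];  Q = [1, 3, 5] / [2, 4, 6] / [7]
  Insert 1 (step 8): P = [1, 4, 6] / [2, 7, 8] / [3] / [5];  Q = [1, 3, 5] / [2, 4, 6] / [7] / [8]
Final shape: (3, 3, 1, 1).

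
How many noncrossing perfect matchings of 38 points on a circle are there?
C_19 = 1767263190

These noncrossing handshakes are counted by the Catalan number C_n = (1/(n + 1)) · C(2n, n). For n = 19: C_19 = (1/20) · C(38, 19) = 35345263800/20 = 1767263190.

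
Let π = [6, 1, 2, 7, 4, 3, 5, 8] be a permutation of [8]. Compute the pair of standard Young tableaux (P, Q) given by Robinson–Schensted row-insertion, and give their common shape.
P = [1, 2, 3, 5, 8] / [4, 7] / [6];  Q = [1, 3, 4, 7, 8] / [2, 5] / [6];  common shape = (5, 2, 1)

Row-insert the values π_1, π_2, … into P one at a time, bumping the leftmost entry strictly greater than the inserted value down to the next row. The recording tableau Q records, in position (i, j), the step at which that cell was added to P.
  Insert 6 (step 1): P = [6];  Q = [1]
  Insert 1 (step 2): P = [1] / [6];  Q = [1] / [2]
  Insert 2 (step 3): P = [1, 2] / [6];  Q = [1, 3] / [2]
  Insert 7 (step 4): P = [1, 2, 7] / [6];  Q = [1, 3, 4] / [2]
  Insert 4 (step 5): P = [1, 2, 4] / [6, 7];  Q = [1, 3, 4] / [2, 5]
  Insert 3 (step 6): P = [1, 2, 3] / [4, 7] / [6];  Q = [1, 3, 4] / [2, 5] / [6]
  Insert 5 (step 7): P = [1, 2, 3, 5] / [4, 7] / [6];  Q = [1, 3, 4, 7] / [2, 5] / [6]
  Insert 8 (step 8): P = [1, 2, 3, 5, 8] / [4, 7] / [6];  Q = [1, 3, 4, 7, 8] / [2, 5] / [6]
Final shape: (5, 2, 1).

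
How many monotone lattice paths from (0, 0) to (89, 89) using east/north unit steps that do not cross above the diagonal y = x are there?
C_89 = 254224158304000796523953440778841647086547372026600

These NE paths below the diagonal are counted by the Catalan number C_n = (1/(n + 1)) · C(2n, n). For n = 89: C_89 = (1/90) · C(178, 89) = 22880174247360071687155809670095748237789263482394000/90 = 254224158304000796523953440778841647086547372026600.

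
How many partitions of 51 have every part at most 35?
p(51, parts ≤ 35) = 239259

Use the recurrence p(n, m) = p(n, m−1) + p(n−m, m): either the largest part is < m (count p(n, m−1)) or the largest part is exactly m (remove one copy of m, count p(n−m, m)). With p(0, ·) = 1 this gives p(51, parts ≤ 35) = 239259. (By conjugating Young diagrams, this also counts partitions of 51 into at most 35 parts.)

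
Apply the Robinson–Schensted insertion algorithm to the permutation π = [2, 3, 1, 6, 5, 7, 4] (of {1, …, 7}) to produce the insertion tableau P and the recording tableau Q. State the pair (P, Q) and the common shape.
P = [1, 3, 4, 7] / [2, 5] / [6];  Q = [1, 2, 4, 6] / [3, 5] / [7];  common shape = (4, 2, 1)

Row-insert the values π_1, π_2, … into P one at a time, bumping the leftmost entry strictly greater than the inserted value down to the next row. The recording tableau Q records, in position (i, j), the step at which that cell was added to P.
  Insert 2 (step 1): P = [2];  Q = [1]
  Insert 3 (step 2): P = [2, 3];  Q = [1, 2]
  Insert 1 (step 3): P = [1, 3] / [2];  Q = [1, 2] / [3]
  Insert 6 (step 4): P = [1, 3, 6] / [2];  Q = [1, 2, 4] / [3]
  Insert 5 (step 5): P = [1, 3, 5] / [2, 6];  Q = [1, 2, 4] / [3, 5]
  Insert 7 (step 6): P = [1, 3, 5, 7] / [2, 6];  Q = [1, 2, 4, 6] / [3, 5]
  Insert 4 (step 7): P = [1, 3, 4, 7] / [2, 5] / [6];  Q = [1, 2, 4, 6] / [3, 5] / [7]
Final shape: (4, 2, 1).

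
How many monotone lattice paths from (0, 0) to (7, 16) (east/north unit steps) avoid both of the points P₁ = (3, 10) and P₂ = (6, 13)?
Number of paths = 99449

Inclusion–exclusion. Total paths: C(23, 7) = 245157. Through P₁: C(13, 3)·C(10, 4) = 60060. Through P₂: C(19, 6)·C(4, 1) = 108528. Since P₁ is strictly southwest of P₂, a monotone path through both must visit P₁ then P₂; paths through both = C(13, 3)·C(6, 3)·C(4, 1) = 22880. Avoid both = 245157 − 60060 − 108528 + 22880 = 99449.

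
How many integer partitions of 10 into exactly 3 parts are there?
p(10, 3 parts) = 8

Partitions of n into exactly k parts ↔ partitions of n − k into at most k parts (subtract 1 from each part). For n = 10, k = 3, the partitions are: 8+1+1, 7+2+1, 6+3+1, 6+2+2, 5+4+1, 5+3+2, 4+4+2, 4+3+3. Count = 8.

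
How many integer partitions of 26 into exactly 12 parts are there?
p(26, 12 parts) = 133

Partitions of n into exactly k parts are in bijection with partitions of n − k into at most k parts (subtract 1 from each part). So p(26, exactly 12) = p(14, parts ≤ 12). Computing via the recurrence p(m, j) = p(m, j−1) + p(m−j, j) gives 133.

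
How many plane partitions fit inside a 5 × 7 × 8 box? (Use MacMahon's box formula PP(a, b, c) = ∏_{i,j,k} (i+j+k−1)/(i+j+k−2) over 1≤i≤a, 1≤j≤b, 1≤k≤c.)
PP(5, 7, 8) = 201299981193168

Evaluate the triple product over i = 1..5, j = 1..7, k = 1..8. The factors are (2/1) · (3/2) · (4/3) · (5/4) · (6/5) · (7/6) · (8/7) · (9/8) · … (280 factors total). The numerators and denominators telescope so the product is an integer; carrying out the multiplication exactly gives PP(5, 7, 8) = 201299981193168.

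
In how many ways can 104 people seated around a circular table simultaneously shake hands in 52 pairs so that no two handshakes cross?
C_52 = 29869166945772625950142417512

These noncrossing handshakes are counted by the Catalan number C_n = (1/(n + 1)) · C(2n, n). For n = 52: C_52 = (1/53) · C(104, 52) = 1583065848125949175357548128136/53 = 29869166945772625950142417512.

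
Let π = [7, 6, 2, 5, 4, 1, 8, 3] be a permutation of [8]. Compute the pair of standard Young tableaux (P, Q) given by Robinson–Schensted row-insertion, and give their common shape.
P = [1, 3, 8] / [2, 4] / [5] / [6] / [7];  Q = [1, 4, 7] / [2, 8] / [3] / [5] / [6];  common shape = (3, 2, 1, 1, 1)

Row-insert the values π_1, π_2, … into P one at a time, bumping the leftmost entry strictly greater than the inserted value down to the next row. The recording tableau Q records, in position (i, j), the step at which that cell was added to P.
  Insert 7 (step 1): P = [7];  Q = [1]
  Insert 6 (step 2): P = [6] / [7];  Q = [1] / [2]
  Insert 2 (step 3): P = [2] / [6] / [7];  Q = [1] / [2] / [3]
  Insert 5 (step 4): P = [2, 5] / [6] / [7];  Q = [1, 4] / [2] / [3]
  Insert 4 (step 5): P = [2, 4] / [5] / [6] / [7];  Q = [1, 4] / [2] / [3] / [5]
  Insert 1 (step 6): P = [1, 4] / [2] / [5] / [6] / [7];  Q = [1, 4] / [2] / [3] / [5] / [6]
  Insert 8 (step 7): P = [1, 4, 8] / [2] / [5] / [6] / [7];  Q = [1, 4, 7] / [2] / [3] / [5] / [6]
  Insert 3 (step 8): P = [1, 3, 8] / [2, 4] / [5] / [6] / [7];  Q = [1, 4, 7] / [2, 8] / [3] / [5] / [6]
Final shape: (3, 2, 1, 1, 1).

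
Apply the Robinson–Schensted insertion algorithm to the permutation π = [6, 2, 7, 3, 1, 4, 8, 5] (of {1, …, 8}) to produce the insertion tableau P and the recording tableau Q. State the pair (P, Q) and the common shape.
P = [1, 3, 4, 5] / [2, 7, 8] / [6];  Q = [1, 3, 6, 7] / [2, 4, 8] / [5];  common shape = (4, 3, 1)

Row-insert the values π_1, π_2, … into P one at a time, bumping the leftmost entry strictly greater than the inserted value down to the next row. The recording tableau Q records, in position (i, j), the step at which that cell was added to P.
  Insert 6 (step 1): P = [6];  Q = [1]
  Insert 2 (step 2): P = [2] / [6];  Q = [1] / [2]
  Insert 7 (step 3): P = [2, 7] / [6];  Q = [1, 3] / [2]
  Insert 3 (step 4): P = [2, 3] / [6, 7];  Q = [1, 3] / [2, 4]
  Insert 1 (step 5): P = [1, 3] / [2, 7] / [6];  Q = [1, 3] / [2, 4] / [5]
  Insert 4 (step 6): P = [1, 3, 4] / [2, 7] / [6];  Q = [1, 3, 6] / [2, 4] / [5]
  Insert 8 (step 7): P = [1, 3, 4, 8] / [2, 7] / [6];  Q = [1, 3, 6, 7] / [2, 4] / [5]
  Insert 5 (step 8): P = [1, 3, 4, 5] / [2, 7, 8] / [6];  Q = [1, 3, 6, 7] / [2, 4, 8] / [5]
Final shape: (4, 3, 1).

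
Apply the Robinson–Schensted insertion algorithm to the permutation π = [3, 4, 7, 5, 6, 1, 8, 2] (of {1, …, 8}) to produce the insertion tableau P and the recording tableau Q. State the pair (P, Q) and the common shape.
P = [1, 2, 5, 6, 8] / [3, 4] / [7];  Q = [1, 2, 3, 5, 7] / [4, 8] / [6];  common shape = (5, 2, 1)

Row-insert the values π_1, π_2, … into P one at a time, bumping the leftmost entry strictly greater than the inserted value down to the next row. The recording tableau Q records, in position (i, j), the step at which that cell was added to P.
  Insert 3 (step 1): P = [3];  Q = [1]
  Insert 4 (step 2): P = [3, 4];  Q = [1, 2]
  Insert 7 (step 3): P = [3, 4, 7];  Q = [1, 2, 3]
  Insert 5 (step 4): P = [3, 4, 5] / [7];  Q = [1, 2, 3] / [4]
  Insert 6 (step 5): P = [3, 4, 5, 6] / [7];  Q = [1, 2, 3, 5] / [4]
  Insert 1 (step 6): P = [1, 4, 5, 6] / [3] / [7];  Q = [1, 2, 3, 5] / [4] / [6]
  Insert 8 (step 7): P = [1, 4, 5, 6, 8] / [3] / [7];  Q = [1, 2, 3, 5, 7] / [4] / [6]
  Insert 2 (step 8): P = [1, 2, 5, 6, 8] / [3, 4] / [7];  Q = [1, 2, 3, 5, 7] / [4, 8] / [6]
Final shape: (5, 2, 1).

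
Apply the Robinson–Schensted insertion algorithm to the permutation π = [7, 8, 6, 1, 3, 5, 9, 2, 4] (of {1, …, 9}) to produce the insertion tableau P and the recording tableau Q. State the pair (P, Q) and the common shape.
P = [1, 2, 4, 9] / [3, 5] / [6, 8] / [7];  Q = [1, 2, 6, 7] / [3, 5] / [4, 9] / [8];  common shape = (4, 2, 2, 1)

Row-insert the values π_1, π_2, … into P one at a time, bumping the leftmost entry strictly greater than the inserted value down to the next row. The recording tableau Q records, in position (i, j), the step at which that cell was added to P.
  Insert 7 (step 1): P = [7];  Q = [1]
  Insert 8 (step 2): P = [7, 8];  Q = [1, 2]
  Insert 6 (step 3): P = [6, 8] / [7];  Q = [1, 2] / [3]
  Insert 1 (step 4): P = [1, 8] / [6] / [7];  Q = [1, 2] / [3] / [4]
  Insert 3 (step 5): P = [1, 3] / [6, 8] / [7];  Q = [1, 2] / [3, 5] / [4]
  Insert 5 (step 6): P = [1, 3, 5] / [6, 8] / [7];  Q = [1, 2, 6] / [3, 5] / [4]
  Insert 9 (step 7): P = [1, 3, 5, 9] / [6, 8] / [7];  Q = [1, 2, 6, 7] / [3, 5] / [4]
  Insert 2 (step 8): P = [1, 2, 5, 9] / [3, 8] / [6] / [7];  Q = [1, 2, 6, 7] / [3, 5] / [4] / [8]
  Insert 4 (step 9): P = [1, 2, 4, 9] / [3, 5] / [6, 8] / [7];  Q = [1, 2, 6, 7] / [3, 5] / [4, 9] / [8]
Final shape: (4, 2, 2, 1).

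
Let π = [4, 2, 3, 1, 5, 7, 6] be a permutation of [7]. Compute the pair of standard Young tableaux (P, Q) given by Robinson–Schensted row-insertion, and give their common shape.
P = [1, 3, 5, 6] / [2, 7] / [4];  Q = [1, 3, 5, 6] / [2, 7] / [4];  common shape = (4, 2, 1)

Row-insert the values π_1, π_2, … into P one at a time, bumping the leftmost entry strictly greater than the inserted value down to the next row. The recording tableau Q records, in position (i, j), the step at which that cell was added to P.
  Insert 4 (step 1): P = [4];  Q = [1]
  Insert 2 (step 2): P = [2] / [4];  Q = [1] / [2]
  Insert 3 (step 3): P = [2, 3] / [4];  Q = [1, 3] / [2]
  Insert 1 (step 4): P = [1, 3] / [2] / [4];  Q = [1, 3] / [2] / [4]
  Insert 5 (step 5): P = [1, 3, 5] / [2] / [4];  Q = [1, 3, 5] / [2] / [4]
  Insert 7 (step 6): P = [1, 3, 5, 7] / [2] / [4];  Q = [1, 3, 5, 6] / [2] / [4]
  Insert 6 (step 7): P = [1, 3, 5, 6] / [2, 7] / [4];  Q = [1, 3, 5, 6] / [2, 7] / [4]
Final shape: (4, 2, 1).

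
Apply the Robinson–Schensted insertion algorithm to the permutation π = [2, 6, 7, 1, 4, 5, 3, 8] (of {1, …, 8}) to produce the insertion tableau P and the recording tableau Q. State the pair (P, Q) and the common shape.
P = [1, 3, 5, 8] / [2, 4, 7] / [6];  Q = [1, 2, 3, 8] / [4, 5, 6] / [7];  common shape = (4, 3, 1)

Row-insert the values π_1, π_2, … into P one at a time, bumping the leftmost entry strictly greater than the inserted value down to the next row. The recording tableau Q records, in position (i, j), the step at which that cell was added to P.
  Insert 2 (step 1): P = [2];  Q = [1]
  Insert 6 (step 2): P = [2, 6];  Q = [1, 2]
  Insert 7 (step 3): P = [2, 6, 7];  Q = [1, 2, 3]
  Insert 1 (step 4): P = [1, 6, 7] / [2];  Q = [1, 2, 3] / [4]
  Insert 4 (step 5): P = [1, 4, 7] / [2, 6];  Q = [1, 2, 3] / [4, 5]
  Insert 5 (step 6): P = [1, 4, 5] / [2, 6, 7];  Q = [1, 2, 3] / [4, 5, 6]
  Insert 3 (step 7): P = [1, 3, 5] / [2, 4, 7] / [6];  Q = [1, 2, 3] / [4, 5, 6] / [7]
  Insert 8 (step 8): P = [1, 3, 5, 8] / [2, 4, 7] / [6];  Q = [1, 2, 3, 8] / [4, 5, 6] / [7]
Final shape: (4, 3, 1).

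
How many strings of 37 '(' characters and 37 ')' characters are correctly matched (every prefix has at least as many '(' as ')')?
C_37 = 45950804324621742364

These balanced parentheses are counted by the Catalan number C_n = (1/(n + 1)) · C(2n, n). For n = 37: C_37 = (1/38) · C(74, 37) = 1746130564335626209832/38 = 45950804324621742364.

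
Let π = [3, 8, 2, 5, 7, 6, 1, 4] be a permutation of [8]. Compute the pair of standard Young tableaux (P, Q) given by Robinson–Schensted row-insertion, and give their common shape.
P = [1, 4, 6] / [2, 5] / [3, 7] / [8];  Q = [1, 2, 5] / [3, 4] / [6, 8] / [7];  common shape = (3, 2, 2, 1)

Row-insert the values π_1, π_2, … into P one at a time, bumping the leftmost entry strictly greater than the inserted value down to the next row. The recording tableau Q records, in position (i, j), the step at which that cell was added to P.
  Insert 3 (step 1): P = [3];  Q = [1]
  Insert 8 (step 2): P = [3, 8];  Q = [1, 2]
  Insert 2 (step 3): P = [2, 8] / [3];  Q = [1, 2] / [3]
  Insert 5 (step 4): P = [2, 5] / [3, 8];  Q = [1, 2] / [3, 4]
  Insert 7 (step 5): P = [2, 5, 7] / [3, 8];  Q = [1, 2, 5] / [3, 4]
  Insert 6 (step 6): P = [2, 5, 6] / [3, 7] / [8];  Q = [1, 2, 5] / [3, 4] / [6]
  Insert 1 (step 7): P = [1, 5, 6] / [2, 7] / [3] / [8];  Q = [1, 2, 5] / [3, 4] / [6] / [7]
  Insert 4 (step 8): P = [1, 4, 6] / [2, 5] / [3, 7] / [8];  Q = [1, 2, 5] / [3, 4] / [6, 8] / [7]
Final shape: (3, 2, 2, 1).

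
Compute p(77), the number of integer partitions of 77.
p(77) = 10619863

Compute p(n) via the recurrence p(n, m) = p(n, m−1) + p(n−m, m), where p(n, m) counts partitions of n with all parts ≤ m and p(n) = p(n, n). The base cases are p(0, m) = 1 and p(n, 0) = 0 for n > 0. Filling the table yields p(77) = 10619863. (Euler's pentagonal recurrence is an alternative.)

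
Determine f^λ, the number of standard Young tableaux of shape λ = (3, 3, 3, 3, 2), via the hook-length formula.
# SYT of shape (3, 3, 3, 3, 2) = 6006

Hook-length formula: f^λ = n! / Π hook(c), product over all cells c of the Young diagram. For λ = (3, 3, 3, 3, 2), n = 14 boxes. Hook lengths by row (left-to-right, top-to-bottom): [7, 6, 4]; [6, 5, 3]; [5, 4, 2]; [4, 3, 1]; [2, 1]. Product of hooks = 14515200. So f^λ = 14! / 14515200 = 87178291200 / 14515200 = 6006.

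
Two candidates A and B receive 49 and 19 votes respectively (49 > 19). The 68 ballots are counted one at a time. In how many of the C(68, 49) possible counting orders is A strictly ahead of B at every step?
Strict-lead orderings = 14786682833637000

Total orderings of the 68 votes with 49 for A: C(68, 49) = 33516481089577200. By the Bertrand ballot formula (Cycle Lemma / reflection principle), the number of orderings in which A is strictly ahead of B throughout is (p − q)/(p + q) · C(p + q, p) = (49 − 19)/(49 + 19) · 33516481089577200 = 14786682833637000.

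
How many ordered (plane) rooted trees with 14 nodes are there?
C_13 = 742900

These ordered rooted trees are counted by the Catalan number C_n = (1/(n + 1)) · C(2n, n). For n = 13: C_13 = (1/14) · C(26, 13) = 10400600/14 = 742900.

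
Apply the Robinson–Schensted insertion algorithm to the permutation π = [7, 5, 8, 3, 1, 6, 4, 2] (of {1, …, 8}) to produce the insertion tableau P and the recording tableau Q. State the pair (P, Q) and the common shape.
P = [1, 2] / [3, 4] / [5, 6] / [7, 8];  Q = [1, 3] / [2, 6] / [4, 7] / [5, 8];  common shape = (2, 2, 2, 2)

Row-insert the values π_1, π_2, … into P one at a time, bumping the leftmost entry strictly greater than the inserted value down to the next row. The recording tableau Q records, in position (i, j), the step at which that cell was added to P.
  Insert 7 (step 1): P = [7];  Q = [1]
  Insert 5 (step 2): P = [5] / [7];  Q = [1] / [2]
  Insert 8 (step 3): P = [5, 8] / [7];  Q = [1, 3] / [2]
  Insert 3 (step 4): P = [3, 8] / [5] / [7];  Q = [1, 3] / [2] / [4]
  Insert 1 (step 5): P = [1, 8] / [3] / [5] / [7];  Q = [1, 3] / [2] / [4] / [5]
  Insert 6 (step 6): P = [1, 6] / [3, 8] / [5] / [7];  Q = [1, 3] / [2, 6] / [4] / [5]
  Insert 4 (step 7): P = [1, 4] / [3, 6] / [5, 8] / [7];  Q = [1, 3] / [2, 6] / [4, 7] / [5]
  Insert 2 (step 8): P = [1, 2] / [3, 4] / [5, 6] / [7, 8];  Q = [1, 3] / [2, 6] / [4, 7] / [5, 8]
Final shape: (2, 2, 2, 2).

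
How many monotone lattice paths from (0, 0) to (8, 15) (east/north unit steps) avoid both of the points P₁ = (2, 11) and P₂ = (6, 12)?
Number of paths = 292194

Inclusion–exclusion. Total paths: C(23, 8) = 490314. Through P₁: C(13, 2)·C(10, 6) = 16380. Through P₂: C(18, 6)·C(5, 2) = 185640. Since P₁ is strictly southwest of P₂, a monotone path through both must visit P₁ then P₂; paths through both = C(13, 2)·C(5, 4)·C(5, 2) = 3900. Avoid both = 490314 − 16380 − 185640 + 3900 = 292194.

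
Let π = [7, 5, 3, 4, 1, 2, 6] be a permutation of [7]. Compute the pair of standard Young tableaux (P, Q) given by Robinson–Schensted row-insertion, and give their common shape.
P = [1, 2, 6] / [3, 4] / [5] / [7];  Q = [1, 4, 7] / [2, 6] / [3] / [5];  common shape = (3, 2, 1, 1)

Row-insert the values π_1, π_2, … into P one at a time, bumping the leftmost entry strictly greater than the inserted value down to the next row. The recording tableau Q records, in position (i, j), the step at which that cell was added to P.
  Insert 7 (step 1): P = [7];  Q = [1]
  Insert 5 (step 2): P = [5] / [7];  Q = [1] / [2]
  Insert 3 (step 3): P = [3] / [5] / [7];  Q = [1] / [2] / [3]
  Insert 4 (step 4): P = [3, 4] / [5] / [7];  Q = [1, 4] / [2] / [3]
  Insert 1 (step 5): P = [1, 4] / [3] / [5] / [7];  Q = [1, 4] / [2] / [3] / [5]
  Insert 2 (step 6): P = [1, 2] / [3, 4] / [5] / [7];  Q = [1, 4] / [2, 6] / [3] / [5]
  Insert 6 (step 7): P = [1, 2, 6] / [3, 4] / [5] / [7];  Q = [1, 4, 7] / [2, 6] / [3] / [5]
Final shape: (3, 2, 1, 1).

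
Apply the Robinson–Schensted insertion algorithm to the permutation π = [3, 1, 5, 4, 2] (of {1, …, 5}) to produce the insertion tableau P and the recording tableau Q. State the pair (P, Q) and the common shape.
P = [1, 2] / [3, 4] / [5];  Q = [1, 3] / [2, 4] / [5];  common shape = (2, 2, 1)

Row-insert the values π_1, π_2, … into P one at a time, bumping the leftmost entry strictly greater than the inserted value down to the next row. The recording tableau Q records, in position (i, j), the step at which that cell was added to P.
  Insert 3 (step 1): P = [3];  Q = [1]
  Insert 1 (step 2): P = [1] / [3];  Q = [1] / [2]
  Insert 5 (step 3): P = [1, 5] / [3];  Q = [1, 3] / [2]
  Insert 4 (step 4): P = [1, 4] / [3, 5];  Q = [1, 3] / [2, 4]
  Insert 2 (step 5): P = [1, 2] / [3, 4] / [5];  Q = [1, 3] / [2, 4] / [5]
Final shape: (2, 2, 1).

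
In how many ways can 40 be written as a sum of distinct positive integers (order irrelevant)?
q(40) = 1113

A partition into distinct parts is a strictly decreasing sequence summing to n. The recurrence d(n, m) = d(n, m−1) + d(n−m, m−1) (use part m at most once) with q(n) = d(n, n) gives q(40) = 1113. (Euler's theorem: # distinct-part partitions = # odd-part partitions.)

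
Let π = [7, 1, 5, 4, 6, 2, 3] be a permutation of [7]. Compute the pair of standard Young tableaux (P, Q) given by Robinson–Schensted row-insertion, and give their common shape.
P = [1, 2, 3] / [4, 6] / [5] / [7];  Q = [1, 3, 5] / [2, 7] / [4] / [6];  common shape = (3, 2, 1, 1)

Row-insert the values π_1, π_2, … into P one at a time, bumping the leftmost entry strictly greater than the inserted value down to the next row. The recording tableau Q records, in position (i, j), the step at which that cell was added to P.
  Insert 7 (step 1): P = [7];  Q = [1]
  Insert 1 (step 2): P = [1] / [7];  Q = [1] / [2]
  Insert 5 (step 3): P = [1, 5] / [7];  Q = [1, 3] / [2]
  Insert 4 (step 4): P = [1, 4] / [5] / [7];  Q = [1, 3] / [2] / [4]
  Insert 6 (step 5): P = [1, 4, 6] / [5] / [7];  Q = [1, 3, 5] / [2] / [4]
  Insert 2 (step 6): P = [1, 2, 6] / [4] / [5] / [7];  Q = [1, 3, 5] / [2] / [4] / [6]
  Insert 3 (step 7): P = [1, 2, 3] / [4, 6] / [5] / [7];  Q = [1, 3, 5] / [2, 7] / [4] / [6]
Final shape: (3, 2, 1, 1).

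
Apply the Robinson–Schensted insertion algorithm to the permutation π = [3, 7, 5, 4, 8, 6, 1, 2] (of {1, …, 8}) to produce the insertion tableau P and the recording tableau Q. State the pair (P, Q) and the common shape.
P = [1, 2, 6] / [3, 4] / [5, 8] / [7];  Q = [1, 2, 5] / [3, 6] / [4, 8] / [7];  common shape = (3, 2, 2, 1)

Row-insert the values π_1, π_2, … into P one at a time, bumping the leftmost entry strictly greater than the inserted value down to the next row. The recording tableau Q records, in position (i, j), the step at which that cell was added to P.
  Insert 3 (step 1): P = [3];  Q = [1]
  Insert 7 (step 2): P = [3, 7];  Q = [1, 2]
  Insert 5 (step 3): P = [3, 5] / [7];  Q = [1, 2] / [3]
  Insert 4 (step 4): P = [3, 4] / [5] / [7];  Q = [1, 2] / [3] / [4]
  Insert 8 (step 5): P = [3, 4, 8] / [5] / [7];  Q = [1, 2, 5] / [3] / [4]
  Insert 6 (step 6): P = [3, 4, 6] / [5, 8] / [7];  Q = [1, 2, 5] / [3, 6] / [4]
  Insert 1 (step 7): P = [1, 4, 6] / [3, 8] / [5] / [7];  Q = [1, 2, 5] / [3, 6] / [4] / [7]
  Insert 2 (step 8): P = [1, 2, 6] / [3, 4] / [5, 8] / [7];  Q = [1, 2, 5] / [3, 6] / [4, 8] / [7]
Final shape: (3, 2, 2, 1).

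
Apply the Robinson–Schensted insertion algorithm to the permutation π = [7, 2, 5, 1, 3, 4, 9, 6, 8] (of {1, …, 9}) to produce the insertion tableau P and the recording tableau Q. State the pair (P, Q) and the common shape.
P = [1, 3, 4, 6, 8] / [2, 5, 9] / [7];  Q = [1, 3, 6, 7, 9] / [2, 5, 8] / [4];  common shape = (5, 3, 1)

Row-insert the values π_1, π_2, … into P one at a time, bumping the leftmost entry strictly greater than the inserted value down to the next row. The recording tableau Q records, in position (i, j), the step at which that cell was added to P.
  Insert 7 (step 1): P = [7];  Q = [1]
  Insert 2 (step 2): P = [2] / [7];  Q = [1] / [2]
  Insert 5 (step 3): P = [2, 5] / [7];  Q = [1, 3] / [2]
  Insert 1 (step 4): P = [1, 5] / [2] / [7];  Q = [1, 3] / [2] / [4]
  Insert 3 (step 5): P = [1, 3] / [2, 5] / [7];  Q = [1, 3] / [2, 5] / [4]
  Insert 4 (step 6): P = [1, 3, 4] / [2, 5] / [7];  Q = [1, 3, 6] / [2, 5] / [4]
  Insert 9 (step 7): P = [1, 3, 4, 9] / [2, 5] / [7];  Q = [1, 3, 6, 7] / [2, 5] / [4]
  Insert 6 (step 8): P = [1, 3, 4, 6] / [2, 5, 9] / [7];  Q = [1, 3, 6, 7] / [2, 5, 8] / [4]
  Insert 8 (step 9): P = [1, 3, 4, 6, 8] / [2, 5, 9] / [7];  Q = [1, 3, 6, 7, 9] / [2, 5, 8] / [4]
Final shape: (5, 3, 1).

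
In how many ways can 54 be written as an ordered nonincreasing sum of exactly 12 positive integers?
p(54, 12 parts) = 31570

Partitions of n into exactly k parts are in bijection with partitions of n − k into at most k parts (subtract 1 from each part). So p(54, exactly 12) = p(42, parts ≤ 12). Computing via the recurrence p(m, j) = p(m, j−1) + p(m−j, j) gives 31570.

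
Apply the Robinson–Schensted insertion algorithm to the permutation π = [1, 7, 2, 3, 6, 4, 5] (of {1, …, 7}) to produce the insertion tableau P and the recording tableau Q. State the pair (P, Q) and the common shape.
P = [1, 2, 3, 4, 5] / [6] / [7];  Q = [1, 2, 4, 5, 7] / [3] / [6];  common shape = (5, 1, 1)

Row-insert the values π_1, π_2, … into P one at a time, bumping the leftmost entry strictly greater than the inserted value down to the next row. The recording tableau Q records, in position (i, j), the step at which that cell was added to P.
  Insert 1 (step 1): P = [1];  Q = [1]
  Insert 7 (step 2): P = [1, 7];  Q = [1, 2]
  Insert 2 (step 3): P = [1, 2] / [7];  Q = [1, 2] / [3]
  Insert 3 (step 4): P = [1, 2, 3] / [7];  Q = [1, 2, 4] / [3]
  Insert 6 (step 5): P = [1, 2, 3, 6] / [7];  Q = [1, 2, 4, 5] / [3]
  Insert 4 (step 6): P = [1, 2, 3, 4] / [6] / [7];  Q = [1, 2, 4, 5] / [3] / [6]
  Insert 5 (step 7): P = [1, 2, 3, 4, 5] / [6] / [7];  Q = [1, 2, 4, 5, 7] / [3] / [6]
Final shape: (5, 1, 1).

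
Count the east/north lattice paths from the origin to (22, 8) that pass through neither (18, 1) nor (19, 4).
Number of paths = 5539390

Inclusion–exclusion. Total paths: C(30, 22) = 5852925. Through P₁: C(19, 18)·C(11, 4) = 6270. Through P₂: C(23, 19)·C(7, 3) = 309925. Since P₁ is strictly southwest of P₂, a monotone path through both must visit P₁ then P₂; paths through both = C(19, 18)·C(4, 1)·C(7, 3) = 2660. Avoid both = 5852925 − 6270 − 309925 + 2660 = 5539390.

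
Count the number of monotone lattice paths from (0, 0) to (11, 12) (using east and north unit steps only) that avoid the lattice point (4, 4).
Number of paths = 901628

Total paths from (0, 0) to (11, 12): C(23, 11) = 1352078. Paths through (4, 4): (paths (0, 0) → (4, 4)) × (paths (4, 4) → (11, 12)) = C(8, 4) · C(15, 7) = 70 · 6435 = 450450. Avoidance count = 1352078 − 450450 = 901628.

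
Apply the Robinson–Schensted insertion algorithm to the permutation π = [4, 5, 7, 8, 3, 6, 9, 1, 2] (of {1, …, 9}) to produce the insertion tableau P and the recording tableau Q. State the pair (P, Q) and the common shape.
P = [1, 2, 6, 8, 9] / [3, 5] / [4, 7];  Q = [1, 2, 3, 4, 7] / [5, 6] / [8, 9];  common shape = (5, 2, 2)

Row-insert the values π_1, π_2, … into P one at a time, bumping the leftmost entry strictly greater than the inserted value down to the next row. The recording tableau Q records, in position (i, j), the step at which that cell was added to P.
  Insert 4 (step 1): P = [4];  Q = [1]
  Insert 5 (step 2): P = [4, 5];  Q = [1, 2]
  Insert 7 (step 3): P = [4, 5, 7];  Q = [1, 2, 3]
  Insert 8 (step 4): P = [4, 5, 7, 8];  Q = [1, 2, 3, 4]
  Insert 3 (step 5): P = [3, 5, 7, 8] / [4];  Q = [1, 2, 3, 4] / [5]
  Insert 6 (step 6): P = [3, 5, 6, 8] / [4, 7];  Q = [1, 2, 3, 4] / [5, 6]
  Insert 9 (step 7): P = [3, 5, 6, 8, 9] / [4, 7];  Q = [1, 2, 3, 4, 7] / [5, 6]
  Insert 1 (step 8): P = [1, 5, 6, 8, 9] / [3, 7] / [4];  Q = [1, 2, 3, 4, 7] / [5, 6] / [8]
  Insert 2 (step 9): P = [1, 2, 6, 8, 9] / [3, 5] / [4, 7];  Q = [1, 2, 3, 4, 7] / [5, 6] / [8, 9]
Final shape: (5, 2, 2).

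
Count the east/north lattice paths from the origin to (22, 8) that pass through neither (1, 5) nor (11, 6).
Number of paths = 4880601

Inclusion–exclusion. Total paths: C(30, 22) = 5852925. Through P₁: C(6, 1)·C(24, 21) = 12144. Through P₂: C(17, 11)·C(13, 11) = 965328. Since P₁ is strictly southwest of P₂, a monotone path through both must visit P₁ then P₂; paths through both = C(6, 1)·C(11, 10)·C(13, 11) = 5148. Avoid both = 5852925 − 12144 − 965328 + 5148 = 4880601.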